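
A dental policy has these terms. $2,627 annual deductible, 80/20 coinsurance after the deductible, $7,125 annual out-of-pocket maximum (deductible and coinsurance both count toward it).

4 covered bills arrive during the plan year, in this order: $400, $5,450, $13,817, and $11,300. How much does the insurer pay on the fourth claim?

$10,210

Bill 1, $400: all of it applies to the deductible. Patient owes $400 (running OOP $400). Insurer: $400 − $400 = $0.
Bill 2, $5,450: deductible takes $2,227, $3,223 remains; patient's 20% is $644.60. Patient owes $2,871.60 (running OOP $3,271.60). Plan pays $5,450 − $2,871.60 = $2,578.40.
Bill 3, $13,817: deductible met; 20% of $13,817 = $2,763.40. Cost to patient: $2,763.40. OOP to date $6,035. Plan pays $13,817 − $2,763.40 = $11,053.60.
Bill 4, $11,300: 20% coinsurance on $11,300 = $2,260. That would push OOP to $8,295, over the $7,125 cap, so patient pays $7,125 − $6,035 = $1,090. Plan pays $11,300 − $1,090 = $10,210.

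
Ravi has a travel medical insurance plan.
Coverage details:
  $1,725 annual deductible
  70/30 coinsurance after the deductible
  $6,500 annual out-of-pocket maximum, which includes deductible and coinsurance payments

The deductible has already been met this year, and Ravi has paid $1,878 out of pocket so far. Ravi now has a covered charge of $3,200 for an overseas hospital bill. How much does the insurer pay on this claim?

The deductible is already satisfied, so the full bill goes to coinsurance.
30% of $3,200 = $960 falls to the traveler.
Cumulative spending $1,878 + $960 = $2,838 stays under the $6,500 maximum.
Insurer pays the balance: $3,200 − $960 = $2,240.

$2,240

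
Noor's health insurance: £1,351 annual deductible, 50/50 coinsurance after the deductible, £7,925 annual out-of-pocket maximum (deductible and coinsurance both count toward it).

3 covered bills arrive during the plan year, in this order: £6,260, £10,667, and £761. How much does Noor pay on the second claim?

#1 (£6,260): deductible takes £1,351, £4,909 remains; patient's 50% is £2,454.50. Patient owes £3,805.50 (running OOP £3,805.50).
#2 (£10,667): deductible met; 50% of £10,667 = £5,333.50. Adding that to £3,805.50 gives £9,139, past the £7,925 cap; patient pays only £7,925 − £3,805.50 = £4,119.50.

£4,119.50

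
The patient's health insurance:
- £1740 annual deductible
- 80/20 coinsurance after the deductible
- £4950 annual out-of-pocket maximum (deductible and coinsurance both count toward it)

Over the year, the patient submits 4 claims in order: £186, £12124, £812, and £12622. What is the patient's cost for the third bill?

£162.40

#1 (£186): entire amount goes to the deductible. Patient owes £186 (running OOP £186).
#2 (£12124): £1554 to deductible, leaving £10570; patient's 20% is £2114. Patient pays £3668; OOP now £3854.
#3 (£812): deductible already satisfied, so patient's share is 20% × £812 = £162.40. Cost to patient: £162.40. OOP to date £4016.40.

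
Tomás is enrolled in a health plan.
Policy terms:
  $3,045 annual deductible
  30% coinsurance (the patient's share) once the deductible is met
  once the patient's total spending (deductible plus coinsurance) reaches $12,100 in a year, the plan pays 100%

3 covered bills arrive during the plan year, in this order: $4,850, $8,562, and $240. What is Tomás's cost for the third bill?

#1 ($4,850): $3,045 to deductible, leaving $1,805; patient's 30% is $541.50. Patient pays $3,586.50; OOP now $3,586.50.
#2 ($8,562): 30% coinsurance on $8,562 = $2,568.60. Cost to patient: $2,568.60. OOP to date $6,155.10.
#3 ($240): deductible already satisfied, so patient's share is 30% × $240 = $72. Patient pays $72; OOP now $6,227.10.

$72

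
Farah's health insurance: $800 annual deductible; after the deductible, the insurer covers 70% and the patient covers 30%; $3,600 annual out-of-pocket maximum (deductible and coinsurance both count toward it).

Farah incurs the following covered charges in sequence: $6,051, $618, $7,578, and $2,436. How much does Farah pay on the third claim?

Claim 1 — $6,051: deductible takes $800, $5,251 remains; patient's 30% is $1,575.30. Cost to patient: $2,375.30. OOP to date $2,375.30.
Claim 2 — $618: deductible met; 30% of $618 = $185.40. Patient pays $185.40; OOP now $2,560.70.
Claim 3 — $7,578: deductible met; 30% of $7,578 = $2,273.40. OOP would hit $4,834.10 > $3,600, so the cap limits the patient to $3,600 − $2,560.70 = $1,039.30.

$1,039.30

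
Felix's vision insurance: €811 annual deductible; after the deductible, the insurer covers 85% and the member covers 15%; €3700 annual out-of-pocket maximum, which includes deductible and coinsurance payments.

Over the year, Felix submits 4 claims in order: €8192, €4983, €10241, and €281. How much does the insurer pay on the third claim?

€9206.60

Claim 1 — €8192: deductible takes €811, €7381 remains; coinsurance €7381 × 15% = €1107.15. Cost to member: €1918.15. OOP to date €1918.15. Plan pays €8192 − €1918.15 = €6273.85.
Claim 2 — €4983: deductible already satisfied, so member's share is 15% × €4983 = €747.45. Cost to member: €747.45. OOP to date €2665.60. Insurer: €4983 − €747.45 = €4235.55.
Claim 3 — €10241: deductible met; 15% of €10241 = €1536.15. That would push OOP to €4201.75, over the €3700 cap, so member pays €3700 − €2665.60 = €1034.40. Insurer: €10241 − €1034.40 = €9206.60.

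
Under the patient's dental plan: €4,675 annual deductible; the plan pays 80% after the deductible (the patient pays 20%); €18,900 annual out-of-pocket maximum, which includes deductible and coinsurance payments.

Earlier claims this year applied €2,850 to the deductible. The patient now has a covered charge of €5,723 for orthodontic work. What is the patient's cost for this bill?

€2,604.60

Deductible still to meet: €4,675 − €2,850 = €1,825.
That leaves €5,723 − €1,825 = €3,898 for coinsurance.
Patient's 20% share of €3,898 is €779.60.
Patient responsibility before any cap: €1,825 + €779.60 = €2,604.60.
Year-to-date out-of-pocket becomes €2,850 + €2,604.60 = €5,454.60, still under the €18,900 maximum, so no cap applies.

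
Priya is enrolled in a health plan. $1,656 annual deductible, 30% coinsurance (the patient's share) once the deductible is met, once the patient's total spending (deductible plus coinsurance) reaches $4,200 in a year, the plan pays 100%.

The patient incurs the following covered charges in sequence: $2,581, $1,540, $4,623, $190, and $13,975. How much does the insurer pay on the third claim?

$3,236.10

Claim 1 — $2,581: $1,656 finishes the deductible; $925 goes to coinsurance; 30% of $925 = $277.50. Patient owes $1,933.50 (running OOP $1,933.50). Plan pays $2,581 − $1,933.50 = $647.50.
Claim 2 — $1,540: 30% coinsurance on $1,540 = $462. Patient owes $462 (running OOP $2,395.50). Insurer: $1,540 − $462 = $1,078.
Claim 3 — $4,623: deductible met; 30% of $4,623 = $1,386.90. Patient pays $1,386.90; OOP now $3,782.40. Plan pays $4,623 − $1,386.90 = $3,236.10.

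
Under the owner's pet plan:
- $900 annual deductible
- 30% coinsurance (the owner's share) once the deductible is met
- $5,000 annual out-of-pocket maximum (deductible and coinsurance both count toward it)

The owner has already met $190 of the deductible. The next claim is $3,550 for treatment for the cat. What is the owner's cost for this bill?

Deductible still to meet: $900 − $190 = $710.
After the $710 deductible portion, $3,550 − $710 = $2,840 is subject to coinsurance.
Coinsurance: $2,840 × 30% = $852.
That puts the owner's cost at $710 + $852 = $1,562 before any cap.
Year-to-date out-of-pocket becomes $190 + $1,562 = $1,752, still under the $5,000 maximum, so no cap applies.

$1,562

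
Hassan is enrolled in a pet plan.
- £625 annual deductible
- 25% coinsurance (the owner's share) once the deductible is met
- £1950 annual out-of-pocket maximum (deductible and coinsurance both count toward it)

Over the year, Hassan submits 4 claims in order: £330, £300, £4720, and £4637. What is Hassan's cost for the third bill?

£1180

Claim 1 — £330: entire amount goes to the deductible. Owner pays £330; OOP now £330.
Claim 2 — £300: £295 to deductible, leaving £5; coinsurance £5 × 25% = £1.25. Owner pays £296.25; OOP now £626.25.
Claim 3 — £4720: deductible met; 25% of £4720 = £1180. Owner pays £1180; OOP now £1806.25.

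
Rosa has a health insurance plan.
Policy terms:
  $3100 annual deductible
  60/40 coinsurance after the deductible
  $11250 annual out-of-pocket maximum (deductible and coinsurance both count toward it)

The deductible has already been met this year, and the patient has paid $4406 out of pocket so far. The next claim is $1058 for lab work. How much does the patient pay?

$423.20

The deductible is already satisfied, so the full bill goes to coinsurance.
Patient's 40% share of $1058 is $423.20.
Total out-of-pocket so far would be $4406 + $423.20 = $4829.20, below the $11250 cap — no reduction.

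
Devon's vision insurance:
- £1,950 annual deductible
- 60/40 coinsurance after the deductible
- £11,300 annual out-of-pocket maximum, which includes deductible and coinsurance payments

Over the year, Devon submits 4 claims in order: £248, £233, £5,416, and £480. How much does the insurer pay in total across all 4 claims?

£2,656.20

#1 (£248): fully absorbed by the deductible. Cost to member: £248. OOP to date £248. Plan pays £248 − £248 = £0.
#2 (£233): fully absorbed by the deductible. Cost to member: £233. OOP to date £481. Insurer: £233 − £233 = £0.
#3 (£5,416): £1,469 finishes the deductible; £3,947 goes to coinsurance; coinsurance £3,947 × 40% = £1,578.80. Member pays £3,047.80; OOP now £3,528.80. Plan pays £5,416 − £3,047.80 = £2,368.20.
#4 (£480): 40% coinsurance on £480 = £192. Cost to member: £192. OOP to date £3,720.80. Insurer: £480 − £192 = £288.
Insurer total = bills − member's total = £6,377 − £3,720.80 = £2,656.20.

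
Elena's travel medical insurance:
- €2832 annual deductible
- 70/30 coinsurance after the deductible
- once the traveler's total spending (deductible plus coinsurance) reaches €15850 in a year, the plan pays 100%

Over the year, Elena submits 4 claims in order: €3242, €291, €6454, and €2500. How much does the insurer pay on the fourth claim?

€1750

Claim 1 — €3242: €2832 to deductible, leaving €410; coinsurance €410 × 30% = €123. Traveler owes €2955 (running OOP €2955). Plan pays €3242 − €2955 = €287.
Claim 2 — €291: deductible already satisfied, so traveler's share is 30% × €291 = €87.30. Traveler owes €87.30 (running OOP €3042.30). Plan pays €291 − €87.30 = €203.70.
Claim 3 — €6454: deductible met; 30% of €6454 = €1936.20. Traveler pays €1936.20; OOP now €4978.50. Plan pays €6454 − €1936.20 = €4517.80.
Claim 4 — €2500: deductible already satisfied, so traveler's share is 30% × €2500 = €750. Cost to traveler: €750. OOP to date €5728.50. Insurer: €2500 − €750 = €1750.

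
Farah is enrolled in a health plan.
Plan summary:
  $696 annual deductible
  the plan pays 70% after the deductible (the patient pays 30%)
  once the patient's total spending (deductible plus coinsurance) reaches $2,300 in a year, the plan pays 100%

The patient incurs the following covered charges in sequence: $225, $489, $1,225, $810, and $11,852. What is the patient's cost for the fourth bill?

$243

Claim 1 ($225): fully absorbed by the deductible. Patient pays $225; OOP now $225.
Claim 2 ($489): $471 to deductible, leaving $18; 30% of $18 = $5.40. Patient owes $476.40 (running OOP $701.40).
Claim 3 ($1,225): deductible already satisfied, so patient's share is 30% × $1,225 = $367.50. Cost to patient: $367.50. OOP to date $1,068.90.
Claim 4 ($810): deductible met; 30% of $810 = $243. Cost to patient: $243. OOP to date $1,311.90.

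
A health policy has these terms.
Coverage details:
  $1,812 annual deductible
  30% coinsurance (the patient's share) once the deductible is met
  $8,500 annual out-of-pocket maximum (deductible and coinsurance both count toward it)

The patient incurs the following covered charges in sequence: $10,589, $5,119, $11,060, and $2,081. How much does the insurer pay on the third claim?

$8,540.80

Claim 1 ($10,589): deductible takes $1,812, $8,777 remains; 30% of $8,777 = $2,633.10. Patient owes $4,445.10 (running OOP $4,445.10). Plan pays $10,589 − $4,445.10 = $6,143.90.
Claim 2 ($5,119): 30% coinsurance on $5,119 = $1,535.70. Cost to patient: $1,535.70. OOP to date $5,980.80. Plan pays $5,119 − $1,535.70 = $3,583.30.
Claim 3 ($11,060): 30% coinsurance on $11,060 = $3,318. That would push OOP to $9,298.80, over the $8,500 cap, so patient pays $8,500 − $5,980.80 = $2,519.20. Insurer: $11,060 − $2,519.20 = $8,540.80.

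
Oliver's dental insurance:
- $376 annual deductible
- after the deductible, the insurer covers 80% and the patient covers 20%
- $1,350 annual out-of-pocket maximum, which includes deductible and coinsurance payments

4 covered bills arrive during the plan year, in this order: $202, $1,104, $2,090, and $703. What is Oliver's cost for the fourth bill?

Claim 1 — $202: all of it applies to the deductible. Patient owes $202 (running OOP $202).
Claim 2 — $1,104: $174 finishes the deductible; $930 goes to coinsurance; 20% of $930 = $186. Cost to patient: $360. OOP to date $562.
Claim 3 — $2,090: deductible met; 20% of $2,090 = $418. Patient pays $418; OOP now $980.
Claim 4 — $703: 20% coinsurance on $703 = $140.60. Cost to patient: $140.60. OOP to date $1,120.60.

$140.60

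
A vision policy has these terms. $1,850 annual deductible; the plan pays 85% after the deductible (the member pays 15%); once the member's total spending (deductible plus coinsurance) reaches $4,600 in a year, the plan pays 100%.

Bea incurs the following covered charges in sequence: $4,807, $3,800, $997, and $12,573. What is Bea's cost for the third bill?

$149.55

#1 ($4,807): $1,850 to deductible, leaving $2,957; coinsurance $2,957 × 15% = $443.55. Member pays $2,293.55; OOP now $2,293.55.
#2 ($3,800): 15% coinsurance on $3,800 = $570. Member owes $570 (running OOP $2,863.55).
#3 ($997): deductible met; 15% of $997 = $149.55. Member pays $149.55; OOP now $3,013.10.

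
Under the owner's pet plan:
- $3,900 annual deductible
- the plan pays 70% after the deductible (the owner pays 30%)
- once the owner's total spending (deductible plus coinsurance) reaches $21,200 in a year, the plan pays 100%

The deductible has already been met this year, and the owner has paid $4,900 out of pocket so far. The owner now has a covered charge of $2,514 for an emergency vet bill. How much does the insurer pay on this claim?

$1,759.80

With the deductible met, the entire $2,514 is subject to coinsurance.
Coinsurance: $2,514 × 30% = $754.20.
Year-to-date out-of-pocket becomes $4,900 + $754.20 = $5,654.20, still under the $21,200 maximum, so no cap applies.
Insurer pays the balance: $2,514 − $754.20 = $1,759.80.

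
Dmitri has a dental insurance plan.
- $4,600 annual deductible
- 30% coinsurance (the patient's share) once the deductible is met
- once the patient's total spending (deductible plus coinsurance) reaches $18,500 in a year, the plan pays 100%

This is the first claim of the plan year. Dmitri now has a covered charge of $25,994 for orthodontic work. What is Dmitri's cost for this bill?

$11,018.20

The full $4,600 deductible is still open; $4,600 of this bill applies to it.
The remaining $21,394 (= $25,994 − $4,600) moves to coinsurance.
30% of $21,394 = $6,418.20 falls to the patient.
So the patient owes $4,600 + $6,418.20 = $11,018.20 before any cap.
Cumulative spending $0 + $11,018.20 = $11,018.20 stays under the $18,500 maximum.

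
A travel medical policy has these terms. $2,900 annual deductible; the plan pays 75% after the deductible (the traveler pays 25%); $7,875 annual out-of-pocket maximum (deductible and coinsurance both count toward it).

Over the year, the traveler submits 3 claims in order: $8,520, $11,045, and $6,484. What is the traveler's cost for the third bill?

#1 ($8,520): $2,900 to deductible, leaving $5,620; traveler's 25% is $1,405. Cost to traveler: $4,305. OOP to date $4,305.
#2 ($11,045): deductible already satisfied, so traveler's share is 25% × $11,045 = $2,761.25. Traveler owes $2,761.25 (running OOP $7,066.25).
#3 ($6,484): 25% coinsurance on $6,484 = $1,621. That would push OOP to $8,687.25, over the $7,875 cap, so traveler pays $7,875 − $7,066.25 = $808.75.

$808.75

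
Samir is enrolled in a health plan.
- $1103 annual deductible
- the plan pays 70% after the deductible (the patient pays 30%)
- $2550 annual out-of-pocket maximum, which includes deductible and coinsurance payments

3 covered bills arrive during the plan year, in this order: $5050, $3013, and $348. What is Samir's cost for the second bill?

Claim 1 ($5050): $1103 to deductible, leaving $3947; patient's 30% is $1184.10. Patient pays $2287.10; OOP now $2287.10.
Claim 2 ($3013): 30% coinsurance on $3013 = $903.90. Adding that to $2287.10 gives $3191, past the $2550 cap; patient pays only $2550 − $2287.10 = $262.90.

$262.90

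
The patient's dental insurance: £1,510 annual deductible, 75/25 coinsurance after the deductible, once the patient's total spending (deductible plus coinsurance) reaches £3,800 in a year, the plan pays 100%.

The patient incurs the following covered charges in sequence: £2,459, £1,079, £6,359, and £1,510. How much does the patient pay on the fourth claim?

£193.25

#1 (£2,459): £1,510 finishes the deductible; £949 goes to coinsurance; patient's 25% is £237.25. Cost to patient: £1,747.25. OOP to date £1,747.25.
#2 (£1,079): deductible met; 25% of £1,079 = £269.75. Patient owes £269.75 (running OOP £2,017).
#3 (£6,359): 25% coinsurance on £6,359 = £1,589.75. Cost to patient: £1,589.75. OOP to date £3,606.75.
#4 (£1,510): deductible met; 25% of £1,510 = £377.50. That would push OOP to £3,984.25, over the £3,800 cap, so patient pays £3,800 − £3,606.75 = £193.25.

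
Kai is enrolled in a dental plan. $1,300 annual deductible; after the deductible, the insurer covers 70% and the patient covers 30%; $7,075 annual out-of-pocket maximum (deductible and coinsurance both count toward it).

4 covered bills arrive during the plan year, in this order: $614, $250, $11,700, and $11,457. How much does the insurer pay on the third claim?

$7,884.80

Bill 1, $614: all of it applies to the deductible. Cost to patient: $614. OOP to date $614. Plan pays $614 − $614 = $0.
Bill 2, $250: all of it applies to the deductible. Patient pays $250; OOP now $864. Insurer: $250 − $250 = $0.
Bill 3, $11,700: $436 to deductible, leaving $11,264; 30% of $11,264 = $3,379.20. Patient owes $3,815.20 (running OOP $4,679.20). Plan pays $11,700 − $3,815.20 = $7,884.80.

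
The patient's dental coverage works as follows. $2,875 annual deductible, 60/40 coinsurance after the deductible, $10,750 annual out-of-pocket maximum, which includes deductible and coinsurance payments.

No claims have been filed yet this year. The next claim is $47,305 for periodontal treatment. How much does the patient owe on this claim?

$10,750

Deductible not yet touched, so the first $2,875 of the bill goes to the deductible.
That leaves $47,305 − $2,875 = $44,430 for coinsurance.
Coinsurance: $44,430 × 40% = $17,772.
Patient responsibility before any cap: $2,875 + $17,772 = $20,647.
That would bring total out-of-pocket to $20,647, past the $10,750 cap. The patient is capped at $10,750 − $0 = $10,750 on this claim.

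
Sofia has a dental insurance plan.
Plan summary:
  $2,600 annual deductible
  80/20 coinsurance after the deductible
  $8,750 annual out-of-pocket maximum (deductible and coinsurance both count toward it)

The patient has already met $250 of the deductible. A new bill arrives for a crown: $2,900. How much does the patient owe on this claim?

$2,460

$250 of the $2,600 deductible is already met, leaving $2,350.
The remaining $550 (= $2,900 − $2,350) moves to coinsurance.
Coinsurance: $550 × 20% = $110.
Patient responsibility before any cap: $2,350 + $110 = $2,460.
Year-to-date out-of-pocket becomes $250 + $2,460 = $2,710, still under the $8,750 maximum, so no cap applies.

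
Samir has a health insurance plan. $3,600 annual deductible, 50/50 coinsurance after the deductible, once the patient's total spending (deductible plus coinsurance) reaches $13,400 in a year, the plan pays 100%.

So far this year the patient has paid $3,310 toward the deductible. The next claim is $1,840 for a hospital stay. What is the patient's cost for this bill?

$3,310 of the $3,600 deductible is already met, leaving $290.
The remaining $1,550 (= $1,840 − $290) moves to coinsurance.
Coinsurance: $1,550 × 50% = $775.
So the patient owes $290 + $775 = $1,065 before any cap.
Year-to-date out-of-pocket becomes $3,310 + $1,065 = $4,375, still under the $13,400 maximum, so no cap applies.

$1,065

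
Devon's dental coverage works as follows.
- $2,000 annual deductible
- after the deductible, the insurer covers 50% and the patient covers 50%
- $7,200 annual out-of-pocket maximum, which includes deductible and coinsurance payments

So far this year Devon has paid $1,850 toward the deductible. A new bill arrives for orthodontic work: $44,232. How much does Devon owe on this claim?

$1,850 of the $2,000 deductible is already met, leaving $150.
That leaves $44,232 − $150 = $44,082 for coinsurance.
50% of $44,082 = $22,041 falls to the patient.
That puts the patient's cost at $150 + $22,041 = $22,191 before any cap.
Year-to-date out-of-pocket would reach $1,850 + $22,191 = $24,041, above the $7,200 maximum, so the patient pays only $7,200 − $1,850 = $5,350.

$5,350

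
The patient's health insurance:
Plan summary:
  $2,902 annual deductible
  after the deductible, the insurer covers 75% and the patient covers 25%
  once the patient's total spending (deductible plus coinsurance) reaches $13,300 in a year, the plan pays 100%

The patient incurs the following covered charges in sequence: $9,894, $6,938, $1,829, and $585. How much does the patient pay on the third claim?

Claim 1 ($9,894): $2,902 to deductible, leaving $6,992; coinsurance $6,992 × 25% = $1,748. Patient owes $4,650 (running OOP $4,650).
Claim 2 ($6,938): deductible met; 25% of $6,938 = $1,734.50. Patient owes $1,734.50 (running OOP $6,384.50).
Claim 3 ($1,829): 25% coinsurance on $1,829 = $457.25. Cost to patient: $457.25. OOP to date $6,841.75.

$457.25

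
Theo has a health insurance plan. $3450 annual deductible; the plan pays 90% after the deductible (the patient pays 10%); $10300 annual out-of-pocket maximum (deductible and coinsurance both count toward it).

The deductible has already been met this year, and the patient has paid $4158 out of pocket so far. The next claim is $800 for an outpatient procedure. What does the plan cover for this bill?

$720

With the deductible met, the entire $800 is subject to coinsurance.
Coinsurance: $800 × 10% = $80.
Cumulative spending $4158 + $80 = $4238 stays under the $10300 maximum.
The plan picks up $800 − $80 = $720.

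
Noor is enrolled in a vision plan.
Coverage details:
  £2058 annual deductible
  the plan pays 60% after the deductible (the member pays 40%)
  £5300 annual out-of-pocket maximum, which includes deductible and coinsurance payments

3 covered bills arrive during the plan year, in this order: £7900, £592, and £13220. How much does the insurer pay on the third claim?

£12551.60

Claim 1 — £7900: £2058 finishes the deductible; £5842 goes to coinsurance; coinsurance £5842 × 40% = £2336.80. Member owes £4394.80 (running OOP £4394.80). Plan pays £7900 − £4394.80 = £3505.20.
Claim 2 — £592: deductible met; 40% of £592 = £236.80. Cost to member: £236.80. OOP to date £4631.60. Plan pays £592 − £236.80 = £355.20.
Claim 3 — £13220: deductible already satisfied, so member's share is 40% × £13220 = £5288. Adding that to £4631.60 gives £9919.60, past the £5300 cap; member pays only £5300 − £4631.60 = £668.40. Insurer: £13220 − £668.40 = £12551.60.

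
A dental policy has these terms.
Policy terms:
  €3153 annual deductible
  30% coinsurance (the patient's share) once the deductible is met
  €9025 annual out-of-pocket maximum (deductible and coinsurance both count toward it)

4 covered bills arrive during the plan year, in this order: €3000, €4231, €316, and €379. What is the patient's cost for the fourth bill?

#1 (€3000): entire amount goes to the deductible. Patient owes €3000 (running OOP €3000).
#2 (€4231): €153 finishes the deductible; €4078 goes to coinsurance; 30% of €4078 = €1223.40. Patient owes €1376.40 (running OOP €4376.40).
#3 (€316): 30% coinsurance on €316 = €94.80. Patient pays €94.80; OOP now €4471.20.
#4 (€379): 30% coinsurance on €379 = €113.70. Cost to patient: €113.70. OOP to date €4584.90.

€113.70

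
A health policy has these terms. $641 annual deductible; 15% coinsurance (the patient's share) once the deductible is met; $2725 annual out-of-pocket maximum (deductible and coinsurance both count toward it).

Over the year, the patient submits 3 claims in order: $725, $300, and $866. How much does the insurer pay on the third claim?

$736.10

Claim 1 — $725: $641 finishes the deductible; $84 goes to coinsurance; patient's 15% is $12.60. Patient owes $653.60 (running OOP $653.60). Insurer: $725 − $653.60 = $71.40.
Claim 2 — $300: deductible already satisfied, so patient's share is 15% × $300 = $45. Patient pays $45; OOP now $698.60. Insurer: $300 − $45 = $255.
Claim 3 — $866: deductible already satisfied, so patient's share is 15% × $866 = $129.90. Cost to patient: $129.90. OOP to date $828.50. Plan pays $866 − $129.90 = $736.10.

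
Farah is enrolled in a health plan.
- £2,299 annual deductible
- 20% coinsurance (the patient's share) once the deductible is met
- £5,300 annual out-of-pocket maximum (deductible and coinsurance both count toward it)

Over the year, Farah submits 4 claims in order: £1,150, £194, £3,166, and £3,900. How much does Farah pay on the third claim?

£1,397.20

Claim 1 (£1,150): fully absorbed by the deductible. Patient pays £1,150; OOP now £1,150.
Claim 2 (£194): fully absorbed by the deductible. Patient owes £194 (running OOP £1,344).
Claim 3 (£3,166): deductible takes £955, £2,211 remains; 20% of £2,211 = £442.20. Patient owes £1,397.20 (running OOP £2,741.20).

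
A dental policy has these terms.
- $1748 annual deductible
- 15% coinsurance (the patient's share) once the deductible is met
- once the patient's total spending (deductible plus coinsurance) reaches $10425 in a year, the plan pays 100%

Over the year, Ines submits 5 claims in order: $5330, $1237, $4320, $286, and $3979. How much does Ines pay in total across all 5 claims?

#1 ($5330): $1748 finishes the deductible; $3582 goes to coinsurance; patient's 15% is $537.30. Patient pays $2285.30; OOP now $2285.30.
#2 ($1237): deductible already satisfied, so patient's share is 15% × $1237 = $185.55. Patient pays $185.55; OOP now $2470.85.
#3 ($4320): deductible already satisfied, so patient's share is 15% × $4320 = $648. Patient owes $648 (running OOP $3118.85).
#4 ($286): deductible already satisfied, so patient's share is 15% × $286 = $42.90. Patient owes $42.90 (running OOP $3161.75).
#5 ($3979): deductible met; 15% of $3979 = $596.85. Cost to patient: $596.85. OOP to date $3758.60.
Total paid by the patient: $2285.30 + $185.55 + $648 + $42.90 + $596.85 = $3758.60.

$3758.60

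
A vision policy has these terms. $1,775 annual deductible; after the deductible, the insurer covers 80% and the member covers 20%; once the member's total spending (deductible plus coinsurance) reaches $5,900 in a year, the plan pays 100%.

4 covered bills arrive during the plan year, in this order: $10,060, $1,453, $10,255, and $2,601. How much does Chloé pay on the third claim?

#1 ($10,060): $1,775 finishes the deductible; $8,285 goes to coinsurance; member's 20% is $1,657. Member pays $3,432; OOP now $3,432.
#2 ($1,453): 20% coinsurance on $1,453 = $290.60. Member pays $290.60; OOP now $3,722.60.
#3 ($10,255): 20% coinsurance on $10,255 = $2,051. Member owes $2,051 (running OOP $5,773.60).

$2,051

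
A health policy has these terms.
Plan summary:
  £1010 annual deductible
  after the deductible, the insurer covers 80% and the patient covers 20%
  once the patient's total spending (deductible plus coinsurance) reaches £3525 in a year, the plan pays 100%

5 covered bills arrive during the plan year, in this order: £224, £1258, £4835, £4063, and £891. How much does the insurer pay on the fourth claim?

£3250.40

#1 (£224): entire amount goes to the deductible. Cost to patient: £224. OOP to date £224. Plan pays £224 − £224 = £0.
#2 (£1258): £786 finishes the deductible; £472 goes to coinsurance; patient's 20% is £94.40. Patient pays £880.40; OOP now £1104.40. Insurer: £1258 − £880.40 = £377.60.
#3 (£4835): deductible met; 20% of £4835 = £967. Cost to patient: £967. OOP to date £2071.40. Plan pays £4835 − £967 = £3868.
#4 (£4063): deductible met; 20% of £4063 = £812.60. Patient owes £812.60 (running OOP £2884). Insurer: £4063 − £812.60 = £3250.40.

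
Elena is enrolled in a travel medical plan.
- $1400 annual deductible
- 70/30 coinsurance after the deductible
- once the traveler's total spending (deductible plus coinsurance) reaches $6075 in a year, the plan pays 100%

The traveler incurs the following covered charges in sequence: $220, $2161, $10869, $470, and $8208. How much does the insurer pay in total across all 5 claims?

$15853

#1 ($220): all of it applies to the deductible. Traveler owes $220 (running OOP $220). Plan pays $220 − $220 = $0.
#2 ($2161): deductible takes $1180, $981 remains; coinsurance $981 × 30% = $294.30. Traveler pays $1474.30; OOP now $1694.30. Insurer: $2161 − $1474.30 = $686.70.
#3 ($10869): deductible met; 30% of $10869 = $3260.70. Traveler pays $3260.70; OOP now $4955. Plan pays $10869 − $3260.70 = $7608.30.
#4 ($470): deductible already satisfied, so traveler's share is 30% × $470 = $141. Traveler pays $141; OOP now $5096. Plan pays $470 − $141 = $329.
#5 ($8208): deductible already satisfied, so traveler's share is 30% × $8208 = $2462.40. OOP would hit $7558.40 > $6075, so the cap limits the traveler to $6075 − $5096 = $979. Insurer: $8208 − $979 = $7229.
Insurer total = bills − traveler's total = $21928 − $6075 = $15853.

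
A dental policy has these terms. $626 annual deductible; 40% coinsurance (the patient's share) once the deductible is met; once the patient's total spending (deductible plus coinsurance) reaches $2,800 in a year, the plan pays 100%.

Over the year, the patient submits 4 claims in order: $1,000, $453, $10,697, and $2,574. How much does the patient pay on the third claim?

Bill 1, $1,000: $626 to deductible, leaving $374; patient's 40% is $149.60. Patient pays $775.60; OOP now $775.60.
Bill 2, $453: deductible met; 40% of $453 = $181.20. Patient owes $181.20 (running OOP $956.80).
Bill 3, $10,697: deductible met; 40% of $10,697 = $4,278.80. That would push OOP to $5,235.60, over the $2,800 cap, so patient pays $2,800 − $956.80 = $1,843.20.

$1,843.20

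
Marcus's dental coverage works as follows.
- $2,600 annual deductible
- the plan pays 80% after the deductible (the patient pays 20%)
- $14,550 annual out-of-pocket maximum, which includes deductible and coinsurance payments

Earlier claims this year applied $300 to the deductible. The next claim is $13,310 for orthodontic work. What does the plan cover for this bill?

Remaining deductible: $2,600 − $300 = $2,300.
The remaining $11,010 (= $13,310 − $2,300) moves to coinsurance.
Coinsurance: $11,010 × 20% = $2,202.
So the patient owes $2,300 + $2,202 = $4,502 before any cap.
Year-to-date out-of-pocket becomes $300 + $4,502 = $4,802, still under the $14,550 maximum, so no cap applies.
Insurer pays the balance: $13,310 − $4,502 = $8,808.

$8,808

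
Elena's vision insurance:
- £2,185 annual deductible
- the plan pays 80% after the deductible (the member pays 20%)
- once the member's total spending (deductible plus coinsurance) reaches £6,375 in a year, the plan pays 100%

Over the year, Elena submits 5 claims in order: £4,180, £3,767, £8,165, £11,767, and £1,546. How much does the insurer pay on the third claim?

£6,532

Claim 1 (£4,180): £2,185 finishes the deductible; £1,995 goes to coinsurance; 20% of £1,995 = £399. Member owes £2,584 (running OOP £2,584). Insurer: £4,180 − £2,584 = £1,596.
Claim 2 (£3,767): 20% coinsurance on £3,767 = £753.40. Cost to member: £753.40. OOP to date £3,337.40. Plan pays £3,767 − £753.40 = £3,013.60.
Claim 3 (£8,165): 20% coinsurance on £8,165 = £1,633. Member owes £1,633 (running OOP £4,970.40). Plan pays £8,165 − £1,633 = £6,532.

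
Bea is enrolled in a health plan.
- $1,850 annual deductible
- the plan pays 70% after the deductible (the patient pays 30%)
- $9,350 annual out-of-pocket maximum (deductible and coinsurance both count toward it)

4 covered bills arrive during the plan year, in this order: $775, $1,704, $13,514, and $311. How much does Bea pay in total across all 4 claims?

#1 ($775): all of it applies to the deductible. Cost to patient: $775. OOP to date $775.
#2 ($1,704): $1,075 to deductible, leaving $629; patient's 30% is $188.70. Patient pays $1,263.70; OOP now $2,038.70.
#3 ($13,514): deductible met; 30% of $13,514 = $4,054.20. Cost to patient: $4,054.20. OOP to date $6,092.90.
#4 ($311): deductible already satisfied, so patient's share is 30% × $311 = $93.30. Patient owes $93.30 (running OOP $6,186.20).
Total paid by the patient: $775 + $1,263.70 + $4,054.20 + $93.30 = $6,186.20.

$6,186.20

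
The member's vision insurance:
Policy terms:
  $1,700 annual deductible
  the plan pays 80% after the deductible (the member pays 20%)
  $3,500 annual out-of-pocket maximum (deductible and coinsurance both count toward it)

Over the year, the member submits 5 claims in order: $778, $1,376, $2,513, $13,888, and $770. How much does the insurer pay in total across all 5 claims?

$15,825

#1 ($778): all of it applies to the deductible. Member pays $778; OOP now $778. Insurer: $778 − $778 = $0.
#2 ($1,376): $922 finishes the deductible; $454 goes to coinsurance; 20% of $454 = $90.80. Member pays $1,012.80; OOP now $1,790.80. Insurer: $1,376 − $1,012.80 = $363.20.
#3 ($2,513): deductible already satisfied, so member's share is 20% × $2,513 = $502.60. Member pays $502.60; OOP now $2,293.40. Insurer: $2,513 − $502.60 = $2,010.40.
#4 ($13,888): 20% coinsurance on $13,888 = $2,777.60. Adding that to $2,293.40 gives $5,071, past the $3,500 cap; member pays only $3,500 − $2,293.40 = $1,206.60. Plan pays $13,888 − $1,206.60 = $12,681.40.
#5 ($770): deductible already satisfied, so member's share is 20% × $770 = $154. That would push OOP to $3,654, over the $3,500 cap, so member pays $3,500 − $3,500 = $0. Insurer: $770 − $0 = $770.
Insurer total: $0 + $363.20 + $2,010.40 + $12,681.40 + $770 = $15,825.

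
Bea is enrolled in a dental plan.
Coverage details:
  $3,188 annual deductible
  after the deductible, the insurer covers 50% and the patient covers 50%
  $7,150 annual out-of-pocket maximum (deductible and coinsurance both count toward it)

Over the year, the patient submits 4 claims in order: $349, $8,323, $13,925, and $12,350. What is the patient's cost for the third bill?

Claim 1 ($349): entire amount goes to the deductible. Cost to patient: $349. OOP to date $349.
Claim 2 ($8,323): $2,839 finishes the deductible; $5,484 goes to coinsurance; 50% of $5,484 = $2,742. Patient owes $5,581 (running OOP $5,930).
Claim 3 ($13,925): 50% coinsurance on $13,925 = $6,962.50. Adding that to $5,930 gives $12,892.50, past the $7,150 cap; patient pays only $7,150 − $5,930 = $1,220.

$1,220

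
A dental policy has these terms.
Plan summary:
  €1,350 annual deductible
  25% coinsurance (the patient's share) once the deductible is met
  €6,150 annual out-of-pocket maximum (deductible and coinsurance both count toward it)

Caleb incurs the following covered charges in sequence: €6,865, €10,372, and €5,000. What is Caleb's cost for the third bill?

Bill 1, €6,865: €1,350 to deductible, leaving €5,515; 25% of €5,515 = €1,378.75. Patient owes €2,728.75 (running OOP €2,728.75).
Bill 2, €10,372: deductible met; 25% of €10,372 = €2,593. Patient pays €2,593; OOP now €5,321.75.
Bill 3, €5,000: 25% coinsurance on €5,000 = €1,250. OOP would hit €6,571.75 > €6,150, so the cap limits the patient to €6,150 − €5,321.75 = €828.25.

€828.25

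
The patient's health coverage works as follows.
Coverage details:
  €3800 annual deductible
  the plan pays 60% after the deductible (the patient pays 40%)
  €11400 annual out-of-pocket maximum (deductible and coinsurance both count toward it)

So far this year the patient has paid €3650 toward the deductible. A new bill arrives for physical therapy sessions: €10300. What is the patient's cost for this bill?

€4210

Remaining deductible: €3800 − €3650 = €150.
That leaves €10300 − €150 = €10150 for coinsurance.
Coinsurance: €10150 × 40% = €4060.
So the patient owes €150 + €4060 = €4210 before any cap.
Year-to-date out-of-pocket becomes €3650 + €4210 = €7860, still under the €11400 maximum, so no cap applies.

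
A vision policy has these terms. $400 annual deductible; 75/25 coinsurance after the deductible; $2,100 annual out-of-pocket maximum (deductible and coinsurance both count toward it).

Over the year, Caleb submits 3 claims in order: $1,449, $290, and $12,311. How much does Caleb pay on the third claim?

Claim 1 — $1,449: $400 finishes the deductible; $1,049 goes to coinsurance; 25% of $1,049 = $262.25. Member owes $662.25 (running OOP $662.25).
Claim 2 — $290: 25% coinsurance on $290 = $72.50. Member owes $72.50 (running OOP $734.75).
Claim 3 — $12,311: deductible met; 25% of $12,311 = $3,077.75. OOP would hit $3,812.50 > $2,100, so the cap limits the member to $2,100 − $734.75 = $1,365.25.

$1,365.25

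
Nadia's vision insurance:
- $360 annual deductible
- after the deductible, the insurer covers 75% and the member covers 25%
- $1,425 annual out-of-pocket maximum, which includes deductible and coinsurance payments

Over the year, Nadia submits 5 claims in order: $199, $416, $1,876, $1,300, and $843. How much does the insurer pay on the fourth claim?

$975

Claim 1 — $199: entire amount goes to the deductible. Member pays $199; OOP now $199. Plan pays $199 − $199 = $0.
Claim 2 — $416: deductible takes $161, $255 remains; 25% of $255 = $63.75. Member pays $224.75; OOP now $423.75. Insurer: $416 − $224.75 = $191.25.
Claim 3 — $1,876: deductible already satisfied, so member's share is 25% × $1,876 = $469. Cost to member: $469. OOP to date $892.75. Plan pays $1,876 − $469 = $1,407.
Claim 4 — $1,300: deductible met; 25% of $1,300 = $325. Member pays $325; OOP now $1,217.75. Plan pays $1,300 − $325 = $975.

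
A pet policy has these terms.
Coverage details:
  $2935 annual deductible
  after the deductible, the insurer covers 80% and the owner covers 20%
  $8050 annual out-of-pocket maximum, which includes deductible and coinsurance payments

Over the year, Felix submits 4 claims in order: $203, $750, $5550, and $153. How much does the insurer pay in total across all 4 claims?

Bill 1, $203: entire amount goes to the deductible. Cost to owner: $203. OOP to date $203. Plan pays $203 − $203 = $0.
Bill 2, $750: entire amount goes to the deductible. Cost to owner: $750. OOP to date $953. Insurer: $750 − $750 = $0.
Bill 3, $5550: deductible takes $1982, $3568 remains; 20% of $3568 = $713.60. Owner owes $2695.60 (running OOP $3648.60). Plan pays $5550 − $2695.60 = $2854.40.
Bill 4, $153: deductible met; 20% of $153 = $30.60. Owner owes $30.60 (running OOP $3679.20). Insurer: $153 − $30.60 = $122.40.
Insurer total: $0 + $0 + $2854.40 + $122.40 = $2976.80.

$2976.80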